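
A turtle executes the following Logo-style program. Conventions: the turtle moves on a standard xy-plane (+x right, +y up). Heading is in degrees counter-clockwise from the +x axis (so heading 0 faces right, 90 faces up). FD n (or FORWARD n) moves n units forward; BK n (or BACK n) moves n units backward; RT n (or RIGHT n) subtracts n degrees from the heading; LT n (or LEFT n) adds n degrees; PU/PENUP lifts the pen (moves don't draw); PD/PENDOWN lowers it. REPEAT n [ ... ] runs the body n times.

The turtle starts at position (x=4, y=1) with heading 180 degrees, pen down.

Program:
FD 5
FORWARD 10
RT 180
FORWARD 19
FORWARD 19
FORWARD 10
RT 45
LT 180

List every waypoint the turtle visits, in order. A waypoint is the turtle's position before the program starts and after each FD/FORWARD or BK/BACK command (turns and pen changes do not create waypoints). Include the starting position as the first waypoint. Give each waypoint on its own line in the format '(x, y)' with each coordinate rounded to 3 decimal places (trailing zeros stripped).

Answer: (4, 1)
(-1, 1)
(-11, 1)
(8, 1)
(27, 1)
(37, 1)

Derivation:
Executing turtle program step by step:
Start: pos=(4,1), heading=180, pen down
FD 5: (4,1) -> (-1,1) [heading=180, draw]
FD 10: (-1,1) -> (-11,1) [heading=180, draw]
RT 180: heading 180 -> 0
FD 19: (-11,1) -> (8,1) [heading=0, draw]
FD 19: (8,1) -> (27,1) [heading=0, draw]
FD 10: (27,1) -> (37,1) [heading=0, draw]
RT 45: heading 0 -> 315
LT 180: heading 315 -> 135
Final: pos=(37,1), heading=135, 5 segment(s) drawn
Waypoints (6 total):
(4, 1)
(-1, 1)
(-11, 1)
(8, 1)
(27, 1)
(37, 1)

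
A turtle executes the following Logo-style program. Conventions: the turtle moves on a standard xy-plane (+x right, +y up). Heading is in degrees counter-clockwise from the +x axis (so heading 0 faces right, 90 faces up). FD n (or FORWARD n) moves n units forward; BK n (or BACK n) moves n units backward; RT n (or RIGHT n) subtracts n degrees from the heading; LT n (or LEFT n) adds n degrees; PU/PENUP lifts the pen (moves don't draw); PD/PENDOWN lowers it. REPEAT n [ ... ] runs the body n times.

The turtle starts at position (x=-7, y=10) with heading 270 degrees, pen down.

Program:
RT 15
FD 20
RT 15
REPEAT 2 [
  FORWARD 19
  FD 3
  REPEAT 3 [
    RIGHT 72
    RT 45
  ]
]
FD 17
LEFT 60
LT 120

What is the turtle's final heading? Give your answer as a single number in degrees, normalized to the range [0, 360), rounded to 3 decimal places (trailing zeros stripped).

Answer: 78

Derivation:
Executing turtle program step by step:
Start: pos=(-7,10), heading=270, pen down
RT 15: heading 270 -> 255
FD 20: (-7,10) -> (-12.176,-9.319) [heading=255, draw]
RT 15: heading 255 -> 240
REPEAT 2 [
  -- iteration 1/2 --
  FD 19: (-12.176,-9.319) -> (-21.676,-25.773) [heading=240, draw]
  FD 3: (-21.676,-25.773) -> (-23.176,-28.371) [heading=240, draw]
  REPEAT 3 [
    -- iteration 1/3 --
    RT 72: heading 240 -> 168
    RT 45: heading 168 -> 123
    -- iteration 2/3 --
    RT 72: heading 123 -> 51
    RT 45: heading 51 -> 6
    -- iteration 3/3 --
    RT 72: heading 6 -> 294
    RT 45: heading 294 -> 249
  ]
  -- iteration 2/2 --
  FD 19: (-23.176,-28.371) -> (-29.985,-46.109) [heading=249, draw]
  FD 3: (-29.985,-46.109) -> (-31.06,-48.91) [heading=249, draw]
  REPEAT 3 [
    -- iteration 1/3 --
    RT 72: heading 249 -> 177
    RT 45: heading 177 -> 132
    -- iteration 2/3 --
    RT 72: heading 132 -> 60
    RT 45: heading 60 -> 15
    -- iteration 3/3 --
    RT 72: heading 15 -> 303
    RT 45: heading 303 -> 258
  ]
]
FD 17: (-31.06,-48.91) -> (-34.595,-65.538) [heading=258, draw]
LT 60: heading 258 -> 318
LT 120: heading 318 -> 78
Final: pos=(-34.595,-65.538), heading=78, 6 segment(s) drawn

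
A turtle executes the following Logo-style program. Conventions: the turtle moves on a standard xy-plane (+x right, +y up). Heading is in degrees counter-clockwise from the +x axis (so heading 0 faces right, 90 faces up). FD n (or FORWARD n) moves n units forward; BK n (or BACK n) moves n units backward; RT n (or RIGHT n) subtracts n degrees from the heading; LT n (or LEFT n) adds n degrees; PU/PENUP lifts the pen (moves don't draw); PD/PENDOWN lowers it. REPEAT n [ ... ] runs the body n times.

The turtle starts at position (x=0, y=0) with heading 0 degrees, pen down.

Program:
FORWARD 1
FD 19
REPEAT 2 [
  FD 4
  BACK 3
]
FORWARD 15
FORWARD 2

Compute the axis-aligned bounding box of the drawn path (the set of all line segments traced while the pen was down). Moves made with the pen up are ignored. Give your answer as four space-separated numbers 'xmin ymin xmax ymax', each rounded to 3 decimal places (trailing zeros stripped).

Executing turtle program step by step:
Start: pos=(0,0), heading=0, pen down
FD 1: (0,0) -> (1,0) [heading=0, draw]
FD 19: (1,0) -> (20,0) [heading=0, draw]
REPEAT 2 [
  -- iteration 1/2 --
  FD 4: (20,0) -> (24,0) [heading=0, draw]
  BK 3: (24,0) -> (21,0) [heading=0, draw]
  -- iteration 2/2 --
  FD 4: (21,0) -> (25,0) [heading=0, draw]
  BK 3: (25,0) -> (22,0) [heading=0, draw]
]
FD 15: (22,0) -> (37,0) [heading=0, draw]
FD 2: (37,0) -> (39,0) [heading=0, draw]
Final: pos=(39,0), heading=0, 8 segment(s) drawn

Segment endpoints: x in {0, 1, 20, 21, 22, 24, 25, 37, 39}, y in {0}
xmin=0, ymin=0, xmax=39, ymax=0

Answer: 0 0 39 0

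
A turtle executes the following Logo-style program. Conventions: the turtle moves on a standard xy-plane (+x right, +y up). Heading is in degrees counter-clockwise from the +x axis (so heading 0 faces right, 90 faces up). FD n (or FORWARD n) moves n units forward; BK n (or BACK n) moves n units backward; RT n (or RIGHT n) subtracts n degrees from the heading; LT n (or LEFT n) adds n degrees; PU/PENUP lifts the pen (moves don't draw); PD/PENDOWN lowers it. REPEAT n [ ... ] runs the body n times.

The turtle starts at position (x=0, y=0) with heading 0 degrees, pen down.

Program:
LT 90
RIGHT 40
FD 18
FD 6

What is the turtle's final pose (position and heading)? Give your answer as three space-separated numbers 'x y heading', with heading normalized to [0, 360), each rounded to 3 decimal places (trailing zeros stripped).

Executing turtle program step by step:
Start: pos=(0,0), heading=0, pen down
LT 90: heading 0 -> 90
RT 40: heading 90 -> 50
FD 18: (0,0) -> (11.57,13.789) [heading=50, draw]
FD 6: (11.57,13.789) -> (15.427,18.385) [heading=50, draw]
Final: pos=(15.427,18.385), heading=50, 2 segment(s) drawn

Answer: 15.427 18.385 50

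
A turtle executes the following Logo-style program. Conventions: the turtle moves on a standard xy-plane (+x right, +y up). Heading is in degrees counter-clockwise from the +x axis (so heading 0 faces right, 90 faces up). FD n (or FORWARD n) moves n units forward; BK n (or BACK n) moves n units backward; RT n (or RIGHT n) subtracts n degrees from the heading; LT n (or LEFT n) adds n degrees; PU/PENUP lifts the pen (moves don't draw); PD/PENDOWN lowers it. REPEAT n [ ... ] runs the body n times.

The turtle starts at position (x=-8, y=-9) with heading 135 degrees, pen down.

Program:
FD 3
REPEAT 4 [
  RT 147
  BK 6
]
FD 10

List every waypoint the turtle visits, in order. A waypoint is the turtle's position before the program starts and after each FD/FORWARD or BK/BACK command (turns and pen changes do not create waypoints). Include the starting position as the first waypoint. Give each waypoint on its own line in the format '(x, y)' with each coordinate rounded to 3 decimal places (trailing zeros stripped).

Answer: (-8, -9)
(-10.121, -6.879)
(-15.99, -5.631)
(-10.389, -3.481)
(-13.915, -8.335)
(-13.601, -2.343)
(-14.125, -12.33)

Derivation:
Executing turtle program step by step:
Start: pos=(-8,-9), heading=135, pen down
FD 3: (-8,-9) -> (-10.121,-6.879) [heading=135, draw]
REPEAT 4 [
  -- iteration 1/4 --
  RT 147: heading 135 -> 348
  BK 6: (-10.121,-6.879) -> (-15.99,-5.631) [heading=348, draw]
  -- iteration 2/4 --
  RT 147: heading 348 -> 201
  BK 6: (-15.99,-5.631) -> (-10.389,-3.481) [heading=201, draw]
  -- iteration 3/4 --
  RT 147: heading 201 -> 54
  BK 6: (-10.389,-3.481) -> (-13.915,-8.335) [heading=54, draw]
  -- iteration 4/4 --
  RT 147: heading 54 -> 267
  BK 6: (-13.915,-8.335) -> (-13.601,-2.343) [heading=267, draw]
]
FD 10: (-13.601,-2.343) -> (-14.125,-12.33) [heading=267, draw]
Final: pos=(-14.125,-12.33), heading=267, 6 segment(s) drawn
Waypoints (7 total):
(-8, -9)
(-10.121, -6.879)
(-15.99, -5.631)
(-10.389, -3.481)
(-13.915, -8.335)
(-13.601, -2.343)
(-14.125, -12.33)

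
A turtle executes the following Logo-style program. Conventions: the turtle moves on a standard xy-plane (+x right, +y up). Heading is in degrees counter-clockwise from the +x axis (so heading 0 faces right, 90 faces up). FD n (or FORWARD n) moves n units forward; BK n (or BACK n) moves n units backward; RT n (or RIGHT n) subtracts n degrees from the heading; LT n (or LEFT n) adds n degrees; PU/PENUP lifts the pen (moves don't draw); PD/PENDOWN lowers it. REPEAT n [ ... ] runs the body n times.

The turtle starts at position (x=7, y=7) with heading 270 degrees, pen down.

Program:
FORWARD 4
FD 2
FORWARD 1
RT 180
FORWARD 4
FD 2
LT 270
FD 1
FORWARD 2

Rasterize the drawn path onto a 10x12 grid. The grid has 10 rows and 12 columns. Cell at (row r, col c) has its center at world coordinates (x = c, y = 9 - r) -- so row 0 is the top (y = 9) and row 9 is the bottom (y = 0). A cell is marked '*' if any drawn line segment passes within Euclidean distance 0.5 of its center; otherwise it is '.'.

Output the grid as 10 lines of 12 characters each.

Answer: ............
............
.......*....
.......****.
.......*....
.......*....
.......*....
.......*....
.......*....
.......*....

Derivation:
Segment 0: (7,7) -> (7,3)
Segment 1: (7,3) -> (7,1)
Segment 2: (7,1) -> (7,0)
Segment 3: (7,0) -> (7,4)
Segment 4: (7,4) -> (7,6)
Segment 5: (7,6) -> (8,6)
Segment 6: (8,6) -> (10,6)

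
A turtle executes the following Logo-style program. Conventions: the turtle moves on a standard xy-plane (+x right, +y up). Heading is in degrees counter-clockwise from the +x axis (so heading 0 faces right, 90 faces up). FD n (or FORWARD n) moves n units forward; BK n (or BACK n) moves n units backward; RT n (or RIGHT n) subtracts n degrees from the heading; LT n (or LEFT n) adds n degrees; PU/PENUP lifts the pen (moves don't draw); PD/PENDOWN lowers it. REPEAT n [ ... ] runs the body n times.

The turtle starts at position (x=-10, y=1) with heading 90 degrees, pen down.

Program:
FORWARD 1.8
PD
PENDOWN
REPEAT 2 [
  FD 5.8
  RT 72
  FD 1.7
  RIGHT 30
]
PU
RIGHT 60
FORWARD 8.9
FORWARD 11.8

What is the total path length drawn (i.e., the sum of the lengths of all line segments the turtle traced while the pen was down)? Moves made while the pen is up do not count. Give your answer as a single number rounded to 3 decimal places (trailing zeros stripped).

Answer: 16.8

Derivation:
Executing turtle program step by step:
Start: pos=(-10,1), heading=90, pen down
FD 1.8: (-10,1) -> (-10,2.8) [heading=90, draw]
PD: pen down
PD: pen down
REPEAT 2 [
  -- iteration 1/2 --
  FD 5.8: (-10,2.8) -> (-10,8.6) [heading=90, draw]
  RT 72: heading 90 -> 18
  FD 1.7: (-10,8.6) -> (-8.383,9.125) [heading=18, draw]
  RT 30: heading 18 -> 348
  -- iteration 2/2 --
  FD 5.8: (-8.383,9.125) -> (-2.71,7.919) [heading=348, draw]
  RT 72: heading 348 -> 276
  FD 1.7: (-2.71,7.919) -> (-2.532,6.229) [heading=276, draw]
  RT 30: heading 276 -> 246
]
PU: pen up
RT 60: heading 246 -> 186
FD 8.9: (-2.532,6.229) -> (-11.383,5.298) [heading=186, move]
FD 11.8: (-11.383,5.298) -> (-23.119,4.065) [heading=186, move]
Final: pos=(-23.119,4.065), heading=186, 5 segment(s) drawn

Segment lengths:
  seg 1: (-10,1) -> (-10,2.8), length = 1.8
  seg 2: (-10,2.8) -> (-10,8.6), length = 5.8
  seg 3: (-10,8.6) -> (-8.383,9.125), length = 1.7
  seg 4: (-8.383,9.125) -> (-2.71,7.919), length = 5.8
  seg 5: (-2.71,7.919) -> (-2.532,6.229), length = 1.7
Total = 16.8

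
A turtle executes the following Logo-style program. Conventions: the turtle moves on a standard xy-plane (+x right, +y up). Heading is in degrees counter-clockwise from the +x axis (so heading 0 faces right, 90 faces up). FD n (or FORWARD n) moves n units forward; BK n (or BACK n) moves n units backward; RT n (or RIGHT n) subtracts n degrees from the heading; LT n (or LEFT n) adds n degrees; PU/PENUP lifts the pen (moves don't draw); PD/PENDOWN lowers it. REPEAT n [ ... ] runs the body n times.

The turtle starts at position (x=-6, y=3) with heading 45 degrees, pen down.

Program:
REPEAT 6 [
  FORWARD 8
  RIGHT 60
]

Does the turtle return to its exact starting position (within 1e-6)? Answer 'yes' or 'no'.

Executing turtle program step by step:
Start: pos=(-6,3), heading=45, pen down
REPEAT 6 [
  -- iteration 1/6 --
  FD 8: (-6,3) -> (-0.343,8.657) [heading=45, draw]
  RT 60: heading 45 -> 345
  -- iteration 2/6 --
  FD 8: (-0.343,8.657) -> (7.384,6.586) [heading=345, draw]
  RT 60: heading 345 -> 285
  -- iteration 3/6 --
  FD 8: (7.384,6.586) -> (9.455,-1.141) [heading=285, draw]
  RT 60: heading 285 -> 225
  -- iteration 4/6 --
  FD 8: (9.455,-1.141) -> (3.798,-6.798) [heading=225, draw]
  RT 60: heading 225 -> 165
  -- iteration 5/6 --
  FD 8: (3.798,-6.798) -> (-3.929,-4.727) [heading=165, draw]
  RT 60: heading 165 -> 105
  -- iteration 6/6 --
  FD 8: (-3.929,-4.727) -> (-6,3) [heading=105, draw]
  RT 60: heading 105 -> 45
]
Final: pos=(-6,3), heading=45, 6 segment(s) drawn

Start position: (-6, 3)
Final position: (-6, 3)
Distance = 0; < 1e-6 -> CLOSED

Answer: yes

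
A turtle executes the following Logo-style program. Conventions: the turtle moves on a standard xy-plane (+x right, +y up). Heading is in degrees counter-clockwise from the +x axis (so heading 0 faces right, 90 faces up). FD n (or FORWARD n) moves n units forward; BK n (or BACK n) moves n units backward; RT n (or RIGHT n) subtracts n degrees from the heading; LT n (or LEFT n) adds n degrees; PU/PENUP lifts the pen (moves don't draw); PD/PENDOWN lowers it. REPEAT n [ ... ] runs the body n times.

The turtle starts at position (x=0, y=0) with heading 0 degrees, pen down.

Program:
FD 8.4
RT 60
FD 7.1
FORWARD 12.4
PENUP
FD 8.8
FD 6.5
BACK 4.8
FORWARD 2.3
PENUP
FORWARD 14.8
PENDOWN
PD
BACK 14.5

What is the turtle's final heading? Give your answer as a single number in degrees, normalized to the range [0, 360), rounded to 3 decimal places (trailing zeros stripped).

Answer: 300

Derivation:
Executing turtle program step by step:
Start: pos=(0,0), heading=0, pen down
FD 8.4: (0,0) -> (8.4,0) [heading=0, draw]
RT 60: heading 0 -> 300
FD 7.1: (8.4,0) -> (11.95,-6.149) [heading=300, draw]
FD 12.4: (11.95,-6.149) -> (18.15,-16.887) [heading=300, draw]
PU: pen up
FD 8.8: (18.15,-16.887) -> (22.55,-24.509) [heading=300, move]
FD 6.5: (22.55,-24.509) -> (25.8,-30.138) [heading=300, move]
BK 4.8: (25.8,-30.138) -> (23.4,-25.981) [heading=300, move]
FD 2.3: (23.4,-25.981) -> (24.55,-27.973) [heading=300, move]
PU: pen up
FD 14.8: (24.55,-27.973) -> (31.95,-40.79) [heading=300, move]
PD: pen down
PD: pen down
BK 14.5: (31.95,-40.79) -> (24.7,-28.232) [heading=300, draw]
Final: pos=(24.7,-28.232), heading=300, 4 segment(s) drawn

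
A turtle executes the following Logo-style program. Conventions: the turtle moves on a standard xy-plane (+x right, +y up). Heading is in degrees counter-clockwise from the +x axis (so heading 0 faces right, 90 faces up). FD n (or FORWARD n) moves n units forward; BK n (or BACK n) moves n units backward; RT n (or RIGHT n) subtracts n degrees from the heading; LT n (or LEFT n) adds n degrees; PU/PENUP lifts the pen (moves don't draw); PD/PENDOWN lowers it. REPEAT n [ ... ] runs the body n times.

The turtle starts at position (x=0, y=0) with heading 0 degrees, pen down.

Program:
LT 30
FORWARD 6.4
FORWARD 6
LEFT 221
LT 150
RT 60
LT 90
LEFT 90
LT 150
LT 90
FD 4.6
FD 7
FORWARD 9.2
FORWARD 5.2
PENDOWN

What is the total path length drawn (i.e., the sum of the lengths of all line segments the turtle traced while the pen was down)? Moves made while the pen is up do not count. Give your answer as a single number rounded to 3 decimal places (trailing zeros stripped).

Executing turtle program step by step:
Start: pos=(0,0), heading=0, pen down
LT 30: heading 0 -> 30
FD 6.4: (0,0) -> (5.543,3.2) [heading=30, draw]
FD 6: (5.543,3.2) -> (10.739,6.2) [heading=30, draw]
LT 221: heading 30 -> 251
LT 150: heading 251 -> 41
RT 60: heading 41 -> 341
LT 90: heading 341 -> 71
LT 90: heading 71 -> 161
LT 150: heading 161 -> 311
LT 90: heading 311 -> 41
FD 4.6: (10.739,6.2) -> (14.21,9.218) [heading=41, draw]
FD 7: (14.21,9.218) -> (19.493,13.81) [heading=41, draw]
FD 9.2: (19.493,13.81) -> (26.437,19.846) [heading=41, draw]
FD 5.2: (26.437,19.846) -> (30.361,23.258) [heading=41, draw]
PD: pen down
Final: pos=(30.361,23.258), heading=41, 6 segment(s) drawn

Segment lengths:
  seg 1: (0,0) -> (5.543,3.2), length = 6.4
  seg 2: (5.543,3.2) -> (10.739,6.2), length = 6
  seg 3: (10.739,6.2) -> (14.21,9.218), length = 4.6
  seg 4: (14.21,9.218) -> (19.493,13.81), length = 7
  seg 5: (19.493,13.81) -> (26.437,19.846), length = 9.2
  seg 6: (26.437,19.846) -> (30.361,23.258), length = 5.2
Total = 38.4

Answer: 38.4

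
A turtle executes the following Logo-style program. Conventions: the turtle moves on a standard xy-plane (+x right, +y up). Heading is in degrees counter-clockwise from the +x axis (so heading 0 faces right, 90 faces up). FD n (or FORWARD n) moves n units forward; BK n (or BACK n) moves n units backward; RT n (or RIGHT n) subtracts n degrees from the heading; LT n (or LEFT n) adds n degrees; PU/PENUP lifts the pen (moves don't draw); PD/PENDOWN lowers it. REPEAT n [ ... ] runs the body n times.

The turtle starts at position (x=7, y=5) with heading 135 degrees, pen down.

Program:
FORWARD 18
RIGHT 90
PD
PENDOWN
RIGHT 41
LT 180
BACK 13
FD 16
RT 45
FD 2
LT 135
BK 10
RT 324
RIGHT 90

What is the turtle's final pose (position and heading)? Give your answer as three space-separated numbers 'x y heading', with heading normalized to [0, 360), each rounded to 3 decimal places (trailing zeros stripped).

Executing turtle program step by step:
Start: pos=(7,5), heading=135, pen down
FD 18: (7,5) -> (-5.728,17.728) [heading=135, draw]
RT 90: heading 135 -> 45
PD: pen down
PD: pen down
RT 41: heading 45 -> 4
LT 180: heading 4 -> 184
BK 13: (-5.728,17.728) -> (7.24,18.635) [heading=184, draw]
FD 16: (7.24,18.635) -> (-8.721,17.519) [heading=184, draw]
RT 45: heading 184 -> 139
FD 2: (-8.721,17.519) -> (-10.23,18.831) [heading=139, draw]
LT 135: heading 139 -> 274
BK 10: (-10.23,18.831) -> (-10.928,28.806) [heading=274, draw]
RT 324: heading 274 -> 310
RT 90: heading 310 -> 220
Final: pos=(-10.928,28.806), heading=220, 5 segment(s) drawn

Answer: -10.928 28.806 220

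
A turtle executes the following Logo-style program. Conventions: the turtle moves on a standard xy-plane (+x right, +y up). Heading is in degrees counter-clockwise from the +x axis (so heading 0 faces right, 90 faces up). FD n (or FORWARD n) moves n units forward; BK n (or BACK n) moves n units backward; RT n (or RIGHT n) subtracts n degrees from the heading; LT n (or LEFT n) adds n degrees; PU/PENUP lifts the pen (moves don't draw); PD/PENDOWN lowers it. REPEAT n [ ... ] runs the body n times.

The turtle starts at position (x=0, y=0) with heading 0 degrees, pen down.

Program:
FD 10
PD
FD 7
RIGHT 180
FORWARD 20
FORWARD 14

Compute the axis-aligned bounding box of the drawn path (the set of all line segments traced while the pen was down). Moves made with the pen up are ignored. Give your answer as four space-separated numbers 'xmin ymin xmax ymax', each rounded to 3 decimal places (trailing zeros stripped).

Answer: -17 0 17 0

Derivation:
Executing turtle program step by step:
Start: pos=(0,0), heading=0, pen down
FD 10: (0,0) -> (10,0) [heading=0, draw]
PD: pen down
FD 7: (10,0) -> (17,0) [heading=0, draw]
RT 180: heading 0 -> 180
FD 20: (17,0) -> (-3,0) [heading=180, draw]
FD 14: (-3,0) -> (-17,0) [heading=180, draw]
Final: pos=(-17,0), heading=180, 4 segment(s) drawn

Segment endpoints: x in {-17, -3, 0, 10, 17}, y in {0, 0, 0}
xmin=-17, ymin=0, xmax=17, ymax=0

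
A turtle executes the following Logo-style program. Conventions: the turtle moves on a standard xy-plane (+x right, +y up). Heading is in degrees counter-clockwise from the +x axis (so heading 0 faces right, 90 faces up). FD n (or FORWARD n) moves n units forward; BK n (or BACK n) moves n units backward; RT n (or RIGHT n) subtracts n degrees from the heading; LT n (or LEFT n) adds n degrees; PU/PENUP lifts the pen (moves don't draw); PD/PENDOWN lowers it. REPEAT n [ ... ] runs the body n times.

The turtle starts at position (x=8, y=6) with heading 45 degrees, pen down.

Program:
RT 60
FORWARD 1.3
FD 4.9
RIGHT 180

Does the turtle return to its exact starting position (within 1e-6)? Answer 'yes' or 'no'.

Executing turtle program step by step:
Start: pos=(8,6), heading=45, pen down
RT 60: heading 45 -> 345
FD 1.3: (8,6) -> (9.256,5.664) [heading=345, draw]
FD 4.9: (9.256,5.664) -> (13.989,4.395) [heading=345, draw]
RT 180: heading 345 -> 165
Final: pos=(13.989,4.395), heading=165, 2 segment(s) drawn

Start position: (8, 6)
Final position: (13.989, 4.395)
Distance = 6.2; >= 1e-6 -> NOT closed

Answer: no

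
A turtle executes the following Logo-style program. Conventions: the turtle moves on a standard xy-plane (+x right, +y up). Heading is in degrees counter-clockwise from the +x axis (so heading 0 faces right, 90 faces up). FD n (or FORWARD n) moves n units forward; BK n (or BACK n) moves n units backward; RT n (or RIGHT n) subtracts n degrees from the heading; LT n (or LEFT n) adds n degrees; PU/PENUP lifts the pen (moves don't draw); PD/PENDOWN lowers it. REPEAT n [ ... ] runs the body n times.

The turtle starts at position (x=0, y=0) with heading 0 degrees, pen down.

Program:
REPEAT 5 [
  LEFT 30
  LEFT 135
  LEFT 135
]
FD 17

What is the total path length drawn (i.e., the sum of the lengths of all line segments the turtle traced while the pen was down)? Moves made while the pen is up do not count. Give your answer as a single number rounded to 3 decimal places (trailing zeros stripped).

Executing turtle program step by step:
Start: pos=(0,0), heading=0, pen down
REPEAT 5 [
  -- iteration 1/5 --
  LT 30: heading 0 -> 30
  LT 135: heading 30 -> 165
  LT 135: heading 165 -> 300
  -- iteration 2/5 --
  LT 30: heading 300 -> 330
  LT 135: heading 330 -> 105
  LT 135: heading 105 -> 240
  -- iteration 3/5 --
  LT 30: heading 240 -> 270
  LT 135: heading 270 -> 45
  LT 135: heading 45 -> 180
  -- iteration 4/5 --
  LT 30: heading 180 -> 210
  LT 135: heading 210 -> 345
  LT 135: heading 345 -> 120
  -- iteration 5/5 --
  LT 30: heading 120 -> 150
  LT 135: heading 150 -> 285
  LT 135: heading 285 -> 60
]
FD 17: (0,0) -> (8.5,14.722) [heading=60, draw]
Final: pos=(8.5,14.722), heading=60, 1 segment(s) drawn

Segment lengths:
  seg 1: (0,0) -> (8.5,14.722), length = 17
Total = 17

Answer: 17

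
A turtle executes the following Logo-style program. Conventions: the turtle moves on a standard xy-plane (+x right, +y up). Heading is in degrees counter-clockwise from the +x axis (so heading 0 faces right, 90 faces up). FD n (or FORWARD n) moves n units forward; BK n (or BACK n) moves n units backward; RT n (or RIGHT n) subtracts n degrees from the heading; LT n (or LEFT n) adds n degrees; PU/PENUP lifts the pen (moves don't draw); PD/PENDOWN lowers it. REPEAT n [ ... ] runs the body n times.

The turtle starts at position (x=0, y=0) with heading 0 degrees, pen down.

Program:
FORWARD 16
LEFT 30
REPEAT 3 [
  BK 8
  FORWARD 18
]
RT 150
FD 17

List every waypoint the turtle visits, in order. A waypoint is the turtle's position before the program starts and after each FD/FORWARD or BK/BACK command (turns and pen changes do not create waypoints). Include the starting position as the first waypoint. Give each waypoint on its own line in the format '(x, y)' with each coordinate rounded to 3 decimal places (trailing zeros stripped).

Answer: (0, 0)
(16, 0)
(9.072, -4)
(24.66, 5)
(17.732, 1)
(33.321, 10)
(26.392, 6)
(41.981, 15)
(33.481, 0.278)

Derivation:
Executing turtle program step by step:
Start: pos=(0,0), heading=0, pen down
FD 16: (0,0) -> (16,0) [heading=0, draw]
LT 30: heading 0 -> 30
REPEAT 3 [
  -- iteration 1/3 --
  BK 8: (16,0) -> (9.072,-4) [heading=30, draw]
  FD 18: (9.072,-4) -> (24.66,5) [heading=30, draw]
  -- iteration 2/3 --
  BK 8: (24.66,5) -> (17.732,1) [heading=30, draw]
  FD 18: (17.732,1) -> (33.321,10) [heading=30, draw]
  -- iteration 3/3 --
  BK 8: (33.321,10) -> (26.392,6) [heading=30, draw]
  FD 18: (26.392,6) -> (41.981,15) [heading=30, draw]
]
RT 150: heading 30 -> 240
FD 17: (41.981,15) -> (33.481,0.278) [heading=240, draw]
Final: pos=(33.481,0.278), heading=240, 8 segment(s) drawn
Waypoints (9 total):
(0, 0)
(16, 0)
(9.072, -4)
(24.66, 5)
(17.732, 1)
(33.321, 10)
(26.392, 6)
(41.981, 15)
(33.481, 0.278)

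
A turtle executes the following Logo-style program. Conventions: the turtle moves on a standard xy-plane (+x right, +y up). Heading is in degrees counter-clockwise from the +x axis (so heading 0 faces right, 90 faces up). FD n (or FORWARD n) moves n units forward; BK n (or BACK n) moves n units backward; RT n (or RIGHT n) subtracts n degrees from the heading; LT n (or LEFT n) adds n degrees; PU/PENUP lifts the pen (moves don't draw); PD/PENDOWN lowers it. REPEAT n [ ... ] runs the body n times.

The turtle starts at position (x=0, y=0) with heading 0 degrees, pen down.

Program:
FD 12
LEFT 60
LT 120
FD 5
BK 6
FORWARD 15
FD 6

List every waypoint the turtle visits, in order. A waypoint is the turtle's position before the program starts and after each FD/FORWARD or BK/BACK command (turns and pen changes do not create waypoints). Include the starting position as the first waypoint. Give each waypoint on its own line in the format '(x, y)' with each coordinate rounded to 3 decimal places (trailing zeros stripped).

Executing turtle program step by step:
Start: pos=(0,0), heading=0, pen down
FD 12: (0,0) -> (12,0) [heading=0, draw]
LT 60: heading 0 -> 60
LT 120: heading 60 -> 180
FD 5: (12,0) -> (7,0) [heading=180, draw]
BK 6: (7,0) -> (13,0) [heading=180, draw]
FD 15: (13,0) -> (-2,0) [heading=180, draw]
FD 6: (-2,0) -> (-8,0) [heading=180, draw]
Final: pos=(-8,0), heading=180, 5 segment(s) drawn
Waypoints (6 total):
(0, 0)
(12, 0)
(7, 0)
(13, 0)
(-2, 0)
(-8, 0)

Answer: (0, 0)
(12, 0)
(7, 0)
(13, 0)
(-2, 0)
(-8, 0)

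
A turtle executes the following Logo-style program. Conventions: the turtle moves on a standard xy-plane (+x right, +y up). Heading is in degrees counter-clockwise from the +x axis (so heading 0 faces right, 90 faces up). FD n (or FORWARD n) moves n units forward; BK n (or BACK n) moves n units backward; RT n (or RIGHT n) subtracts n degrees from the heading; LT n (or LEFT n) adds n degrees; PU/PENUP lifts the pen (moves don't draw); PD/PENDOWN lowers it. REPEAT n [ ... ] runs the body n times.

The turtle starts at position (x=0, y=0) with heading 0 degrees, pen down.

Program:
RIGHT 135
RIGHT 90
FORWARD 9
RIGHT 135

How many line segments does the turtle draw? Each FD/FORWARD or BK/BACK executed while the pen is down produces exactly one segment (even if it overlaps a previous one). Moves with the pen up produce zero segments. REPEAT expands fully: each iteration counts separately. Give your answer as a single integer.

Answer: 1

Derivation:
Executing turtle program step by step:
Start: pos=(0,0), heading=0, pen down
RT 135: heading 0 -> 225
RT 90: heading 225 -> 135
FD 9: (0,0) -> (-6.364,6.364) [heading=135, draw]
RT 135: heading 135 -> 0
Final: pos=(-6.364,6.364), heading=0, 1 segment(s) drawn
Segments drawn: 1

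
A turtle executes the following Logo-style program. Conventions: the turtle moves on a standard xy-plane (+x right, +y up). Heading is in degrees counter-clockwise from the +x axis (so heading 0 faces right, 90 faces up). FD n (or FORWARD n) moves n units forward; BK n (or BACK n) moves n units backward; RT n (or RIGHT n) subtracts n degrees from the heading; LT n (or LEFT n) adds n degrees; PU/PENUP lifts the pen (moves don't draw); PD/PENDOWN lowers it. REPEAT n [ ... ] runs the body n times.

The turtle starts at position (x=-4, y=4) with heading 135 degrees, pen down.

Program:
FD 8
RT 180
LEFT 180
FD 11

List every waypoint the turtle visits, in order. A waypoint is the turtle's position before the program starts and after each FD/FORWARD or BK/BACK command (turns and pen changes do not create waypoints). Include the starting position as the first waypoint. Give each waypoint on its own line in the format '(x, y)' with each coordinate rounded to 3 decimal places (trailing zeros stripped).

Answer: (-4, 4)
(-9.657, 9.657)
(-17.435, 17.435)

Derivation:
Executing turtle program step by step:
Start: pos=(-4,4), heading=135, pen down
FD 8: (-4,4) -> (-9.657,9.657) [heading=135, draw]
RT 180: heading 135 -> 315
LT 180: heading 315 -> 135
FD 11: (-9.657,9.657) -> (-17.435,17.435) [heading=135, draw]
Final: pos=(-17.435,17.435), heading=135, 2 segment(s) drawn
Waypoints (3 total):
(-4, 4)
(-9.657, 9.657)
(-17.435, 17.435)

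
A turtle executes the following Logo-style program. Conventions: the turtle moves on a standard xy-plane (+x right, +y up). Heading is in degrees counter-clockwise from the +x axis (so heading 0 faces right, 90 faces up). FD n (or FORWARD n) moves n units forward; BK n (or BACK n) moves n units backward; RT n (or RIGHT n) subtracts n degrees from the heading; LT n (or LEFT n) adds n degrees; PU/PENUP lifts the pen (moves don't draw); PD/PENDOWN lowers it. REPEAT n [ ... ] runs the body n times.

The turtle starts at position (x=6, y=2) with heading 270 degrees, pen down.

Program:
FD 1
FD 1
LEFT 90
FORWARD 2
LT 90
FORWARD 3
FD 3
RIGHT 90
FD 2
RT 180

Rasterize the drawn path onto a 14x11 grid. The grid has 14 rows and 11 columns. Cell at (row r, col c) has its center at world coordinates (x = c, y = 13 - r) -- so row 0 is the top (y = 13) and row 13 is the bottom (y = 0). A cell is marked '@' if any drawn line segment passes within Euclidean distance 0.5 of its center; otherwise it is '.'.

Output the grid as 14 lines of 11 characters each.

Segment 0: (6,2) -> (6,1)
Segment 1: (6,1) -> (6,0)
Segment 2: (6,0) -> (8,-0)
Segment 3: (8,-0) -> (8,3)
Segment 4: (8,3) -> (8,6)
Segment 5: (8,6) -> (10,6)

Answer: ...........
...........
...........
...........
...........
...........
...........
........@@@
........@..
........@..
........@..
......@.@..
......@.@..
......@@@..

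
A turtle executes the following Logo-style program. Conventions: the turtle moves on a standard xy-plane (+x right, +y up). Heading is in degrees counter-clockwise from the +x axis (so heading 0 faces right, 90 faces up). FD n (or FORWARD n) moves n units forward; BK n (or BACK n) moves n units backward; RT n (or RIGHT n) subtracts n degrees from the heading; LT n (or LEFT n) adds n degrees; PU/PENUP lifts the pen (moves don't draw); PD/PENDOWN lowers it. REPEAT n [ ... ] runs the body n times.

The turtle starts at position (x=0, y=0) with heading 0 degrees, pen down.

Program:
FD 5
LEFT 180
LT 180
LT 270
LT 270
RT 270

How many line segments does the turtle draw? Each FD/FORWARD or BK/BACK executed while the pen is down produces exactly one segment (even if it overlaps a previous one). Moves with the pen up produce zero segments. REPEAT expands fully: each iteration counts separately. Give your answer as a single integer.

Answer: 1

Derivation:
Executing turtle program step by step:
Start: pos=(0,0), heading=0, pen down
FD 5: (0,0) -> (5,0) [heading=0, draw]
LT 180: heading 0 -> 180
LT 180: heading 180 -> 0
LT 270: heading 0 -> 270
LT 270: heading 270 -> 180
RT 270: heading 180 -> 270
Final: pos=(5,0), heading=270, 1 segment(s) drawn
Segments drawn: 1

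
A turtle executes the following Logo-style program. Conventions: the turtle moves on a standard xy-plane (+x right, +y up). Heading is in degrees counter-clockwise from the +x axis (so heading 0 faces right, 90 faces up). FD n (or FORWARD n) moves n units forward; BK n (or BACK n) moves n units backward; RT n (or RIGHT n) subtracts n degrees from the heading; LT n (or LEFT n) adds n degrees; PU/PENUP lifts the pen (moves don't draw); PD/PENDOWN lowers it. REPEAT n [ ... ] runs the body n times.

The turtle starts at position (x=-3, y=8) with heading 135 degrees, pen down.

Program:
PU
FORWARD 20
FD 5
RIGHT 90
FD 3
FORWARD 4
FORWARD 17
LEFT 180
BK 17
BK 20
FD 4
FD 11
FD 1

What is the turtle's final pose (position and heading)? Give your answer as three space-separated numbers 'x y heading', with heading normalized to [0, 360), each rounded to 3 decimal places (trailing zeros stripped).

Executing turtle program step by step:
Start: pos=(-3,8), heading=135, pen down
PU: pen up
FD 20: (-3,8) -> (-17.142,22.142) [heading=135, move]
FD 5: (-17.142,22.142) -> (-20.678,25.678) [heading=135, move]
RT 90: heading 135 -> 45
FD 3: (-20.678,25.678) -> (-18.556,27.799) [heading=45, move]
FD 4: (-18.556,27.799) -> (-15.728,30.627) [heading=45, move]
FD 17: (-15.728,30.627) -> (-3.707,42.648) [heading=45, move]
LT 180: heading 45 -> 225
BK 17: (-3.707,42.648) -> (8.314,54.669) [heading=225, move]
BK 20: (8.314,54.669) -> (22.456,68.811) [heading=225, move]
FD 4: (22.456,68.811) -> (19.627,65.983) [heading=225, move]
FD 11: (19.627,65.983) -> (11.849,58.205) [heading=225, move]
FD 1: (11.849,58.205) -> (11.142,57.497) [heading=225, move]
Final: pos=(11.142,57.497), heading=225, 0 segment(s) drawn

Answer: 11.142 57.497 225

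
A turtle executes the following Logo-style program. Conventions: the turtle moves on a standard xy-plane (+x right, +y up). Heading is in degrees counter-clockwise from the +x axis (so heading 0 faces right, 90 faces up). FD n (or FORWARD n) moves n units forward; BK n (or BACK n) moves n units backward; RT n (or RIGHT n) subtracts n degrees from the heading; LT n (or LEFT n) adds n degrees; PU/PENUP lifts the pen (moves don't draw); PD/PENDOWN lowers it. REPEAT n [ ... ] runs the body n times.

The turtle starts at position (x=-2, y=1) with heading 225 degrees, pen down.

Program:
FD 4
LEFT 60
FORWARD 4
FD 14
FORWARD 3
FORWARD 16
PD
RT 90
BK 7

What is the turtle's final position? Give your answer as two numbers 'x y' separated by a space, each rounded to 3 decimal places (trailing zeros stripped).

Executing turtle program step by step:
Start: pos=(-2,1), heading=225, pen down
FD 4: (-2,1) -> (-4.828,-1.828) [heading=225, draw]
LT 60: heading 225 -> 285
FD 4: (-4.828,-1.828) -> (-3.793,-5.692) [heading=285, draw]
FD 14: (-3.793,-5.692) -> (-0.17,-19.215) [heading=285, draw]
FD 3: (-0.17,-19.215) -> (0.607,-22.113) [heading=285, draw]
FD 16: (0.607,-22.113) -> (4.748,-37.568) [heading=285, draw]
PD: pen down
RT 90: heading 285 -> 195
BK 7: (4.748,-37.568) -> (11.509,-35.756) [heading=195, draw]
Final: pos=(11.509,-35.756), heading=195, 6 segment(s) drawn

Answer: 11.509 -35.756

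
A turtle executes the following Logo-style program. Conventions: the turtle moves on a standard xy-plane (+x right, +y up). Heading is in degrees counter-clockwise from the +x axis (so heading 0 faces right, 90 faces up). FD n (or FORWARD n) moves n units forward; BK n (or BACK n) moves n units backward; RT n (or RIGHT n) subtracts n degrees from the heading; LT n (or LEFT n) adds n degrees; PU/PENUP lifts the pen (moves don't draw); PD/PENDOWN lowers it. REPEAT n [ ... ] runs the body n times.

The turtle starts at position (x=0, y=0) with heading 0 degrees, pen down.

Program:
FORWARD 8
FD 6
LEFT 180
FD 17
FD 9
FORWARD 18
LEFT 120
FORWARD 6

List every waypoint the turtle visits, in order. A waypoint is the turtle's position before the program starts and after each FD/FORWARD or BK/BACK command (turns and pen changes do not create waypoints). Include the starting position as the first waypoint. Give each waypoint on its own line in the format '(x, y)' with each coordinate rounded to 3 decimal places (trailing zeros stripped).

Answer: (0, 0)
(8, 0)
(14, 0)
(-3, 0)
(-12, 0)
(-30, 0)
(-27, -5.196)

Derivation:
Executing turtle program step by step:
Start: pos=(0,0), heading=0, pen down
FD 8: (0,0) -> (8,0) [heading=0, draw]
FD 6: (8,0) -> (14,0) [heading=0, draw]
LT 180: heading 0 -> 180
FD 17: (14,0) -> (-3,0) [heading=180, draw]
FD 9: (-3,0) -> (-12,0) [heading=180, draw]
FD 18: (-12,0) -> (-30,0) [heading=180, draw]
LT 120: heading 180 -> 300
FD 6: (-30,0) -> (-27,-5.196) [heading=300, draw]
Final: pos=(-27,-5.196), heading=300, 6 segment(s) drawn
Waypoints (7 total):
(0, 0)
(8, 0)
(14, 0)
(-3, 0)
(-12, 0)
(-30, 0)
(-27, -5.196)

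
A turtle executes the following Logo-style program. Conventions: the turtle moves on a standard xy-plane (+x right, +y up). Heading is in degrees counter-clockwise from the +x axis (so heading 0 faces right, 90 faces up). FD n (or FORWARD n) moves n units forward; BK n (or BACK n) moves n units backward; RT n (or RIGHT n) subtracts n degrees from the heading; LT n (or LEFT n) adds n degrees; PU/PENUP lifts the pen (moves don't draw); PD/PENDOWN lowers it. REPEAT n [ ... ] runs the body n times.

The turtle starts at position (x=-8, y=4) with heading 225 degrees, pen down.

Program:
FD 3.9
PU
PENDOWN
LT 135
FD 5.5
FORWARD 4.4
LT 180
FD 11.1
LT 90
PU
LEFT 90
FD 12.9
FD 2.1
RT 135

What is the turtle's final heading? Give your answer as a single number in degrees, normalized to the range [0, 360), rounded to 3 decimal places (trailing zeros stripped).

Answer: 225

Derivation:
Executing turtle program step by step:
Start: pos=(-8,4), heading=225, pen down
FD 3.9: (-8,4) -> (-10.758,1.242) [heading=225, draw]
PU: pen up
PD: pen down
LT 135: heading 225 -> 0
FD 5.5: (-10.758,1.242) -> (-5.258,1.242) [heading=0, draw]
FD 4.4: (-5.258,1.242) -> (-0.858,1.242) [heading=0, draw]
LT 180: heading 0 -> 180
FD 11.1: (-0.858,1.242) -> (-11.958,1.242) [heading=180, draw]
LT 90: heading 180 -> 270
PU: pen up
LT 90: heading 270 -> 0
FD 12.9: (-11.958,1.242) -> (0.942,1.242) [heading=0, move]
FD 2.1: (0.942,1.242) -> (3.042,1.242) [heading=0, move]
RT 135: heading 0 -> 225
Final: pos=(3.042,1.242), heading=225, 4 segment(s) drawn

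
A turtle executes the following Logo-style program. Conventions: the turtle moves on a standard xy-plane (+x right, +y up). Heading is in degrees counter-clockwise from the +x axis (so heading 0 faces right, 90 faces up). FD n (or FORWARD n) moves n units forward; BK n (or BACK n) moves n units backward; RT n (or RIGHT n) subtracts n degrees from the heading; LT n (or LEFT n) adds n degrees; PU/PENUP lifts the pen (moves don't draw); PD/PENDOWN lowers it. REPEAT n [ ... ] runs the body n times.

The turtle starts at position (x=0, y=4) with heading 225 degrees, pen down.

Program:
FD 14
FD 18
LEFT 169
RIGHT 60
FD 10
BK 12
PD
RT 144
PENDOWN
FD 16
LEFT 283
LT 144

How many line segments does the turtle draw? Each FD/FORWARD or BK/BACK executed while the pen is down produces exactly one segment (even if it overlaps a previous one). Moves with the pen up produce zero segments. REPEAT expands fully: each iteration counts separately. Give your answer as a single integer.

Executing turtle program step by step:
Start: pos=(0,4), heading=225, pen down
FD 14: (0,4) -> (-9.899,-5.899) [heading=225, draw]
FD 18: (-9.899,-5.899) -> (-22.627,-18.627) [heading=225, draw]
LT 169: heading 225 -> 34
RT 60: heading 34 -> 334
FD 10: (-22.627,-18.627) -> (-13.639,-23.011) [heading=334, draw]
BK 12: (-13.639,-23.011) -> (-24.425,-17.751) [heading=334, draw]
PD: pen down
RT 144: heading 334 -> 190
PD: pen down
FD 16: (-24.425,-17.751) -> (-40.182,-20.529) [heading=190, draw]
LT 283: heading 190 -> 113
LT 144: heading 113 -> 257
Final: pos=(-40.182,-20.529), heading=257, 5 segment(s) drawn
Segments drawn: 5

Answer: 5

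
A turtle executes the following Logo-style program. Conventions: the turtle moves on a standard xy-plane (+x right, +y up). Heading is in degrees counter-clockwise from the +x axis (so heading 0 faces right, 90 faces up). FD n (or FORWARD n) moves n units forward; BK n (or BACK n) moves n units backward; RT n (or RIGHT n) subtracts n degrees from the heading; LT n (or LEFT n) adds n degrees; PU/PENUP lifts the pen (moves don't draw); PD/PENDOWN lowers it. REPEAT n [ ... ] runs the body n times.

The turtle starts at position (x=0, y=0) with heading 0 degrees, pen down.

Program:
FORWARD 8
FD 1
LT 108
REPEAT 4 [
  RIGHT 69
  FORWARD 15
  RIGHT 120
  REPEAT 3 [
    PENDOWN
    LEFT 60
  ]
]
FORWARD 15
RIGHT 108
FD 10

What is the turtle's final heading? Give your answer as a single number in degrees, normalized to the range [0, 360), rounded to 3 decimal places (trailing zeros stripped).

Answer: 324

Derivation:
Executing turtle program step by step:
Start: pos=(0,0), heading=0, pen down
FD 8: (0,0) -> (8,0) [heading=0, draw]
FD 1: (8,0) -> (9,0) [heading=0, draw]
LT 108: heading 0 -> 108
REPEAT 4 [
  -- iteration 1/4 --
  RT 69: heading 108 -> 39
  FD 15: (9,0) -> (20.657,9.44) [heading=39, draw]
  RT 120: heading 39 -> 279
  REPEAT 3 [
    -- iteration 1/3 --
    PD: pen down
    LT 60: heading 279 -> 339
    -- iteration 2/3 --
    PD: pen down
    LT 60: heading 339 -> 39
    -- iteration 3/3 --
    PD: pen down
    LT 60: heading 39 -> 99
  ]
  -- iteration 2/4 --
  RT 69: heading 99 -> 30
  FD 15: (20.657,9.44) -> (33.648,16.94) [heading=30, draw]
  RT 120: heading 30 -> 270
  REPEAT 3 [
    -- iteration 1/3 --
    PD: pen down
    LT 60: heading 270 -> 330
    -- iteration 2/3 --
    PD: pen down
    LT 60: heading 330 -> 30
    -- iteration 3/3 --
    PD: pen down
    LT 60: heading 30 -> 90
  ]
  -- iteration 3/4 --
  RT 69: heading 90 -> 21
  FD 15: (33.648,16.94) -> (47.651,22.315) [heading=21, draw]
  RT 120: heading 21 -> 261
  REPEAT 3 [
    -- iteration 1/3 --
    PD: pen down
    LT 60: heading 261 -> 321
    -- iteration 2/3 --
    PD: pen down
    LT 60: heading 321 -> 21
    -- iteration 3/3 --
    PD: pen down
    LT 60: heading 21 -> 81
  ]
  -- iteration 4/4 --
  RT 69: heading 81 -> 12
  FD 15: (47.651,22.315) -> (62.323,25.434) [heading=12, draw]
  RT 120: heading 12 -> 252
  REPEAT 3 [
    -- iteration 1/3 --
    PD: pen down
    LT 60: heading 252 -> 312
    -- iteration 2/3 --
    PD: pen down
    LT 60: heading 312 -> 12
    -- iteration 3/3 --
    PD: pen down
    LT 60: heading 12 -> 72
  ]
]
FD 15: (62.323,25.434) -> (66.959,39.7) [heading=72, draw]
RT 108: heading 72 -> 324
FD 10: (66.959,39.7) -> (75.049,33.822) [heading=324, draw]
Final: pos=(75.049,33.822), heading=324, 8 segment(s) drawn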